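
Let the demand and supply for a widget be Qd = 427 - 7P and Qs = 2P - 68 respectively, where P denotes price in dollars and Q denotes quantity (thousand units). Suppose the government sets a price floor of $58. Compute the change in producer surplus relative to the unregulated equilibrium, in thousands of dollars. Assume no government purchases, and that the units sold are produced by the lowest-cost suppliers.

-47.25

In a free market, 427 - 7P = 2P - 68 gives the equilibrium P* = 55, Q* = 42.
Since 58 > 55, the floor is binding.
At P = 58: Qd = 427 - 7·58 = 21 and Qs = 2·58 - 68 = 48.
Producer surplus without the control is ½ · (55 - 34) · 42 = 441.
With the floor, 21 units are sold at 58. The supply price at Q = 21 is 44.5, so PS = ½ · [(58 - 34) + (58 - 44.5)] · 21 = 393.75.
Change in producer surplus = 393.75 - 441 = -47.25.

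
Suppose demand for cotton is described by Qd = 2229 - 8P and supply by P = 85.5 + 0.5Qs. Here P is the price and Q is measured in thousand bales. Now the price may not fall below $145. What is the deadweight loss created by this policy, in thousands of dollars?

0

Rearranging supply gives Qs = 2P - 171. Equilibrium: 2229 - 8P = 2P - 171, so 2400 = 10P and P* = 240, Q* = 309.
The floor of 145 is below the equilibrium price 240, so it is not binding; the market clears at P* = 240, Q* = 309.
Since the control does not bind, no trades are prevented and deadweight loss is zero.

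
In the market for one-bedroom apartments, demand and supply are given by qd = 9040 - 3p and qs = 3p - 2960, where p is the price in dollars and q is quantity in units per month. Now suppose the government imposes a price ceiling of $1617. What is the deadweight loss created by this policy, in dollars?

440067

Equilibrium: 9040 - 3p = 3p - 2960, so 12000 = 6p and p* = 2000, q* = 3040.
Because the ceiling (1617) lies below the market-clearing price, it is binding.
At p = 1617: qd = 9040 - 3·1617 = 4189 and qs = 3·1617 - 2960 = 1891.
Quantity traded falls to 1891. At q = 1891 the demand price is (9040 - 1891)/3 = 2383 and the supply price is (2960 + 1891)/3 = 1617.
Deadweight loss = ½ · (2383 - 1617) · (3040 - 1891) = ½ · 766 · 1149 = 440067.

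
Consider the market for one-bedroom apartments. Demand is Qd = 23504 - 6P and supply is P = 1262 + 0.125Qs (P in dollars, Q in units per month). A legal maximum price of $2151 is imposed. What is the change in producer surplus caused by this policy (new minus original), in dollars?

Rearranging supply gives Qs = 8P - 10096. Without the control the market clears where 23504 - 6P = 8P - 10096, i.e. P* = 2400 and Q* = 9104.
Because the ceiling (2151) lies below the market-clearing price, it is binding.
At P = 2151: Qd = 23504 - 6·2151 = 10598 and Qs = 8·2151 - 10096 = 7112.
Producer surplus without the control is ½ · (2400 - 1262) · 9104 = 5180176.
With the ceiling, producers sell 7112 units at 2151, so PS = ½ · (2151 - 1262) · 7112 = 3161284.
Change in producer surplus = 3161284 - 5180176 = -2018892.

-2018892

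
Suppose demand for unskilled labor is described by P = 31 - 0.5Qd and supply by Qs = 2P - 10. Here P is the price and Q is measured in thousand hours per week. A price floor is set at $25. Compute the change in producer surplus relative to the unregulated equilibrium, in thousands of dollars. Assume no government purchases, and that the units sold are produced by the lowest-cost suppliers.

35

Rearranging demand gives Qd = 62 - 2P. Equilibrium: 62 - 2P = 2P - 10, so 72 = 4P and P* = 18, Q* = 26.
The floor of 25 is above the equilibrium price 18, so it binds.
At P = 25: Qd = 62 - 2·25 = 12 and Qs = 2·25 - 10 = 40.
Producer surplus without the control is ½ · (18 - 5) · 26 = 169.
With the floor, 12 units are sold at 25. The supply price at Q = 12 is 11, so PS = ½ · [(25 - 5) + (25 - 11)] · 12 = 204.
Change in producer surplus = 204 - 169 = 35.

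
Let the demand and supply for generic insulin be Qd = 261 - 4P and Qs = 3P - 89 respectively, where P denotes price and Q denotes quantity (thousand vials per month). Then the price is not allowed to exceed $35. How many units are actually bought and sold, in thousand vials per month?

Without the control the market clears where 261 - 4P = 3P - 89, i.e. P* = 50 and Q* = 61.
The ceiling of 35 is below the equilibrium price 50, so it binds.
At P = 35: Qd = 261 - 4·35 = 121 and Qs = 3·35 - 89 = 16.
The quantity actually transacted is the short side, supply: 16.

16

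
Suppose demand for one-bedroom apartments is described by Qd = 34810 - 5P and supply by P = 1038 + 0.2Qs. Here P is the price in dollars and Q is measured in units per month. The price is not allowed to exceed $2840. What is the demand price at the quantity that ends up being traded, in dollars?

5160

Rearranging supply gives Qs = 5P - 5190. Without the control the market clears where 34810 - 5P = 5P - 5190, i.e. P* = 4000 and Q* = 14810.
Since 2840 < 4000, the ceiling is binding.
At P = 2840: Qd = 34810 - 5·2840 = 20610 and Qs = 5·2840 - 5190 = 9010.
Only 9010 units reach the market. On the demand curve, the marginal buyer's willingness to pay at Q = 9010 is (34810 - 9010)/5 = 5160.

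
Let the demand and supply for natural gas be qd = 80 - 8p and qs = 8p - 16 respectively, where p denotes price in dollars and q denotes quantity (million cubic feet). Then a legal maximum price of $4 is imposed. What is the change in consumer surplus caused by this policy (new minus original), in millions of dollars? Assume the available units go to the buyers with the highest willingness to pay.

Without the control the market clears where 80 - 8p = 8p - 16, i.e. p* = 6 and q* = 32.
Because the ceiling (4) lies below the market-clearing price, it is binding.
At p = 4: qd = 80 - 8·4 = 48 and qs = 8·4 - 16 = 16.
Consumer surplus without the control is ½ · (10 - 6) · 32 = 64.
With the ceiling, 16 units are sold at 4 (assume they go to the highest-value buyers). The demand price at q = 16 is 8, so CS = ½ · [(10 - 4) + (8 - 4)] · 16 = 80.
Change in consumer surplus = 80 - 64 = 16.

16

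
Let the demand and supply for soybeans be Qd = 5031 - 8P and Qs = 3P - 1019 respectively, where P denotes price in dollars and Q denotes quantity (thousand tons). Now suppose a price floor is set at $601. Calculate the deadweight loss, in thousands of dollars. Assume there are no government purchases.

Setting quantity demanded equal to quantity supplied, 5031 - 8P = 3P - 1019, gives P* = 550 and Q* = 631.
The floor of 601 is above the equilibrium price 550, so it binds.
At P = 601: Qd = 5031 - 8·601 = 223 and Qs = 3·601 - 1019 = 784.
Quantity traded falls to 223. At Q = 223 the demand price is (5031 - 223)/8 = 601 and the supply price is (1019 + 223)/3 = 414.
Deadweight loss = ½ · (601 - 414) · (631 - 223) = ½ · 187 · 408 = 38148.

38148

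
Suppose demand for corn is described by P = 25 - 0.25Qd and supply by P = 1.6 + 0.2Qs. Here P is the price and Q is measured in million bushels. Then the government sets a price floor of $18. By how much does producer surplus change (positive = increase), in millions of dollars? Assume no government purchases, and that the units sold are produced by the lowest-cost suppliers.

Rearranging demand gives Qd = 100 - 4P; rearranging supply gives Qs = 5P - 8. Equilibrium: 100 - 4P = 5P - 8, so 108 = 9P and P* = 12, Q* = 52.
The floor of 18 is above the equilibrium price 12, so it binds.
At P = 18: Qd = 100 - 4·18 = 28 and Qs = 5·18 - 8 = 82.
Producer surplus without the control is ½ · (12 - 1.6) · 52 = 270.4.
With the floor, 28 units are sold at 18. The supply price at Q = 28 is 7.2, so PS = ½ · [(18 - 1.6) + (18 - 7.2)] · 28 = 380.8.
Change in producer surplus = 380.8 - 270.4 = 110.4.

110.4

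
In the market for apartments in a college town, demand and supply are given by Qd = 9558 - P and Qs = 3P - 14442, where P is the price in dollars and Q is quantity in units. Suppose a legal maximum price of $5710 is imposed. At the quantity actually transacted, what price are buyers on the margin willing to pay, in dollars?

In a free market, 9558 - P = 3P - 14442 gives the equilibrium P* = 6000, Q* = 3558.
Since 5710 < 6000, the ceiling is binding.
At P = 5710: Qd = 9558 - 5710 = 3848 and Qs = 3·5710 - 14442 = 2688.
Only 2688 units reach the market. On the demand curve, the marginal buyer's willingness to pay at Q = 2688 is (9558 - 2688) = 6870.

6870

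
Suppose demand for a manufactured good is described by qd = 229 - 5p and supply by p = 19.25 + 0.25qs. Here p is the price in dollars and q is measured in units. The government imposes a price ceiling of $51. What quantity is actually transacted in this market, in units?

Rearranging supply gives qs = 4p - 77. Equilibrium: 229 - 5p = 4p - 77, so 306 = 9p and p* = 34, q* = 59.
The ceiling of 51 is above the equilibrium price 34, so it is not binding; the market clears at p* = 34, q* = 59.

59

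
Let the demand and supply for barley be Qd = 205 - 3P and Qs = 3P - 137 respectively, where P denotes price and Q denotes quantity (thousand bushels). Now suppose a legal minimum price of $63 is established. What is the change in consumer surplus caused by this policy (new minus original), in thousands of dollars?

Without the control the market clears where 205 - 3P = 3P - 137, i.e. P* = 57 and Q* = 34.
The floor of 63 is above the equilibrium price 57, so it binds.
At P = 63: Qd = 205 - 3·63 = 16 and Qs = 3·63 - 137 = 52.
Consumer surplus without the control is ½ · (205/3 - 57) · 34 = 578/3.
With the floor, consumers buy 16 units at 63, so CS = ½ · (205/3 - 63) · 16 = 128/3.
Change in consumer surplus = 128/3 - 578/3 = -150.

-150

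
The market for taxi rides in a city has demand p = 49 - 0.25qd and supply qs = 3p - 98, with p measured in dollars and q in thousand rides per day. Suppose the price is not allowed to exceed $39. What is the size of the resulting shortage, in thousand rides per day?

21

Rearranging demand gives qd = 196 - 4p. Without the control the market clears where 196 - 4p = 3p - 98, i.e. p* = 42 and q* = 28.
Since 39 < 42, the ceiling is binding.
At p = 39: qd = 196 - 4·39 = 40 and qs = 3·39 - 98 = 19.
Shortage = qd - qs = 40 - 19 = 21.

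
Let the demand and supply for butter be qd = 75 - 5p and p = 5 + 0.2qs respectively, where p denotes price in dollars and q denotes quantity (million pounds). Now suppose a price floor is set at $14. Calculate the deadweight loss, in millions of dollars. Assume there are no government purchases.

Rearranging supply gives qs = 5p - 25. Setting quantity demanded equal to quantity supplied, 75 - 5p = 5p - 25, gives p* = 10 and q* = 25.
Because the floor (14) lies above the market-clearing price, it is binding.
At p = 14: qd = 75 - 5·14 = 5 and qs = 5·14 - 25 = 45.
Quantity traded falls to 5. At q = 5 the demand price is (75 - 5)/5 = 14 and the supply price is (25 + 5)/5 = 6.
Deadweight loss = ½ · (14 - 6) · (25 - 5) = ½ · 8 · 20 = 80.

80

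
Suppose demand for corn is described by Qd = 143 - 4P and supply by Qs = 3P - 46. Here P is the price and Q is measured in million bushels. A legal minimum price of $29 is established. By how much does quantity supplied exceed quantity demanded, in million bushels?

Equilibrium: 143 - 4P = 3P - 46, so 189 = 7P and P* = 27, Q* = 35.
Because the floor (29) lies above the market-clearing price, it is binding.
At P = 29: Qd = 143 - 4·29 = 27 and Qs = 3·29 - 46 = 41.
Surplus = Qs - Qd = 41 - 27 = 14.

14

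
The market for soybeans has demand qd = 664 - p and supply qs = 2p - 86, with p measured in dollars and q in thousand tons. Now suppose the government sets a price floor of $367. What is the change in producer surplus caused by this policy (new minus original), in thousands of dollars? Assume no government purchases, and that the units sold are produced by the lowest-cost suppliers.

31326.75

Without the control the market clears where 664 - p = 2p - 86, i.e. p* = 250 and q* = 414.
Because the floor (367) lies above the market-clearing price, it is binding.
At p = 367: qd = 664 - 367 = 297 and qs = 2·367 - 86 = 648.
Producer surplus without the control is ½ · (250 - 43) · 414 = 42849.
With the floor, 297 units are sold at 367. The supply price at q = 297 is 191.5, so PS = ½ · [(367 - 43) + (367 - 191.5)] · 297 = 74175.75.
Change in producer surplus = 74175.75 - 42849 = 31326.75.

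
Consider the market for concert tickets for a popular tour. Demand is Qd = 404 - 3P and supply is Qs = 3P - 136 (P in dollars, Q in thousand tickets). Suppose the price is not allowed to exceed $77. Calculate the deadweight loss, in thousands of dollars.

507

Equilibrium: 404 - 3P = 3P - 136, so 540 = 6P and P* = 90, Q* = 134.
The ceiling of 77 is below the equilibrium price 90, so it binds.
At P = 77: Qd = 404 - 3·77 = 173 and Qs = 3·77 - 136 = 95.
Quantity traded falls to 95. At Q = 95 the demand price is (404 - 95)/3 = 103 and the supply price is (136 + 95)/3 = 77.
Deadweight loss = ½ · (103 - 77) · (134 - 95) = ½ · 26 · 39 = 507.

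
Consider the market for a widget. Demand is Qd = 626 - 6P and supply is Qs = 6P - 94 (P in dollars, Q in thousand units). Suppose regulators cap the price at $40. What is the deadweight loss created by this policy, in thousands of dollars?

2400

Equilibrium: 626 - 6P = 6P - 94, so 720 = 12P and P* = 60, Q* = 266.
Since 40 < 60, the ceiling is binding.
At P = 40: Qd = 626 - 6·40 = 386 and Qs = 6·40 - 94 = 146.
Quantity traded falls to 146. At Q = 146 the demand price is (626 - 146)/6 = 80 and the supply price is (94 + 146)/6 = 40.
Deadweight loss = ½ · (80 - 40) · (266 - 146) = ½ · 40 · 120 = 2400.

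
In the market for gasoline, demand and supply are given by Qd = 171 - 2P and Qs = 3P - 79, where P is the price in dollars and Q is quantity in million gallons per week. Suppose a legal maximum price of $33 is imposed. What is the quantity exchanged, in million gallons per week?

20

Without the control the market clears where 171 - 2P = 3P - 79, i.e. P* = 50 and Q* = 71.
The ceiling of 33 is below the equilibrium price 50, so it binds.
At P = 33: Qd = 171 - 2·33 = 105 and Qs = 3·33 - 79 = 20.
The quantity actually transacted is the short side, supply: 20.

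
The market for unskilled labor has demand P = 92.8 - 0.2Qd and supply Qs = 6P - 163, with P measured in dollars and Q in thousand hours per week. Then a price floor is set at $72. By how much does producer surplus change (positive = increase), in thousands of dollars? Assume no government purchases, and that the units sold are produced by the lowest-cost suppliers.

Rearranging demand gives Qd = 464 - 5P. Without the control the market clears where 464 - 5P = 6P - 163, i.e. P* = 57 and Q* = 179.
Since 72 > 57, the floor is binding.
At P = 72: Qd = 464 - 5·72 = 104 and Qs = 6·72 - 163 = 269.
Producer surplus without the control is ½ · (57 - 163/6) · 179 = 32041/12.
With the floor, 104 units are sold at 72. The supply price at Q = 104 is 44.5, so PS = ½ · [(72 - 163/6) + (72 - 44.5)] · 104 = 11284/3.
Change in producer surplus = 11284/3 - 32041/12 = 1091.25.

1091.25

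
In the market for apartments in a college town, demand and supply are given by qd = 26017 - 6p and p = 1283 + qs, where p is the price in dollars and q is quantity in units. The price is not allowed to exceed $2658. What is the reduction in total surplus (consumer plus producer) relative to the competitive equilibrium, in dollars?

899829

Rearranging supply gives qs = p - 1283. Setting quantity demanded equal to quantity supplied, 26017 - 6p = p - 1283, gives p* = 3900 and q* = 2617.
The ceiling of 2658 is below the equilibrium price 3900, so it binds.
At p = 2658: qd = 26017 - 6·2658 = 10069 and qs = 2658 - 1283 = 1375.
Quantity traded falls to 1375. At q = 1375 the demand price is (26017 - 1375)/6 = 4107 and the supply price is 1283 + 1375 = 2658.
Deadweight loss = ½ · (4107 - 2658) · (2617 - 1375) = ½ · 1449 · 1242 = 899829.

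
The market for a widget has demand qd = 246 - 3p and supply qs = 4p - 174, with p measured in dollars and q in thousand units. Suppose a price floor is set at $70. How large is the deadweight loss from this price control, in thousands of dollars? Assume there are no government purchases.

Equilibrium: 246 - 3p = 4p - 174, so 420 = 7p and p* = 60, q* = 66.
The floor of 70 is above the equilibrium price 60, so it binds.
At p = 70: qd = 246 - 3·70 = 36 and qs = 4·70 - 174 = 106.
Quantity traded falls to 36. At q = 36 the demand price is (246 - 36)/3 = 70 and the supply price is (174 + 36)/4 = 52.5.
Deadweight loss = ½ · (70 - 52.5) · (66 - 36) = ½ · 17.5 · 30 = 262.5.

262.5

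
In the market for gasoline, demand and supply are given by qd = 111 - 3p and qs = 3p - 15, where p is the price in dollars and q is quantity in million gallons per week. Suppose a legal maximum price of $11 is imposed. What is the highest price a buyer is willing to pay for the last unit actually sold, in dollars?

Without the control the market clears where 111 - 3p = 3p - 15, i.e. p* = 21 and q* = 48.
The ceiling of 11 is below the equilibrium price 21, so it binds.
At p = 11: qd = 111 - 3·11 = 78 and qs = 3·11 - 15 = 18.
Only 18 units reach the market. On the demand curve, the marginal buyer's willingness to pay at q = 18 is (111 - 18)/3 = 31.

31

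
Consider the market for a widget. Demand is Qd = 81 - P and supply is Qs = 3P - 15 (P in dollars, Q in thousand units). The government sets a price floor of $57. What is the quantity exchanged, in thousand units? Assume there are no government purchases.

Setting quantity demanded equal to quantity supplied, 81 - P = 3P - 15, gives P* = 24 and Q* = 57.
Since 57 > 24, the floor is binding.
At P = 57: Qd = 81 - 57 = 24 and Qs = 3·57 - 15 = 156.
The quantity actually transacted is the short side, demand: 24.

24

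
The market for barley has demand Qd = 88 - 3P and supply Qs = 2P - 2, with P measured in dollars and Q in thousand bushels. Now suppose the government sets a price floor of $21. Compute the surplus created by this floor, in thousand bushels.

15

Without the control the market clears where 88 - 3P = 2P - 2, i.e. P* = 18 and Q* = 34.
Since 21 > 18, the floor is binding.
At P = 21: Qd = 88 - 3·21 = 25 and Qs = 2·21 - 2 = 40.
Surplus = Qs - Qd = 40 - 25 = 15.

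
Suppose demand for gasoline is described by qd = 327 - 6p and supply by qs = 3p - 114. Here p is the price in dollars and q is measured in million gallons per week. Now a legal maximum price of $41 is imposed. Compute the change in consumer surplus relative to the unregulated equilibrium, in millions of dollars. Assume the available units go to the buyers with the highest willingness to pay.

24

Equilibrium: 327 - 6p = 3p - 114, so 441 = 9p and p* = 49, q* = 33.
Because the ceiling (41) lies below the market-clearing price, it is binding.
At p = 41: qd = 327 - 6·41 = 81 and qs = 3·41 - 114 = 9.
Consumer surplus without the control is ½ · (54.5 - 49) · 33 = 90.75.
With the ceiling, 9 units are sold at 41 (assume they go to the highest-value buyers). The demand price at q = 9 is 53, so CS = ½ · [(54.5 - 41) + (53 - 41)] · 9 = 114.75.
Change in consumer surplus = 114.75 - 90.75 = 24.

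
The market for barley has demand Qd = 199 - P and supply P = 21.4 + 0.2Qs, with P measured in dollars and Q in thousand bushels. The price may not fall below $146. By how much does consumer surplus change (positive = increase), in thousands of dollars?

Rearranging supply gives Qs = 5P - 107. Equilibrium: 199 - P = 5P - 107, so 306 = 6P and P* = 51, Q* = 148.
The floor of 146 is above the equilibrium price 51, so it binds.
At P = 146: Qd = 199 - 146 = 53 and Qs = 5·146 - 107 = 623.
Consumer surplus without the control is ½ · (199 - 51) · 148 = 10952.
With the floor, consumers buy 53 units at 146, so CS = ½ · (199 - 146) · 53 = 1404.5.
Change in consumer surplus = 1404.5 - 10952 = -9547.5.

-9547.5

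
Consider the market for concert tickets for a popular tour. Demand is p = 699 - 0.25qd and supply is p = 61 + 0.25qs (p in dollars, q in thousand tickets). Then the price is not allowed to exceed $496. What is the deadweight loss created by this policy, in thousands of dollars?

0

Rearranging demand gives qd = 2796 - 4p; rearranging supply gives qs = 4p - 244. Setting quantity demanded equal to quantity supplied, 2796 - 4p = 4p - 244, gives p* = 380 and q* = 1276.
Since 496 is above p* = 380, the ceiling does not bind and the free-market outcome prevails.
Since the control does not bind, no trades are prevented and deadweight loss is zero.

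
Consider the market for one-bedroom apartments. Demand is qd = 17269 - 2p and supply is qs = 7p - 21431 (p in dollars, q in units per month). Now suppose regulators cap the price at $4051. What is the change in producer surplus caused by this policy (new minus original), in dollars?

Without the control the market clears where 17269 - 2p = 7p - 21431, i.e. p* = 4300 and q* = 8669.
The ceiling of 4051 is below the equilibrium price 4300, so it binds.
At p = 4051: qd = 17269 - 2·4051 = 9167 and qs = 7·4051 - 21431 = 6926.
Producer surplus without the control is ½ · (4300 - 21431/7) · 8669 = 75151561/14.
With the ceiling, producers sell 6926 units at 4051, so PS = ½ · (4051 - 21431/7) · 6926 = 23984738/7.
Change in producer surplus = 23984738/7 - 75151561/14 = -1941577.5.

-1941577.5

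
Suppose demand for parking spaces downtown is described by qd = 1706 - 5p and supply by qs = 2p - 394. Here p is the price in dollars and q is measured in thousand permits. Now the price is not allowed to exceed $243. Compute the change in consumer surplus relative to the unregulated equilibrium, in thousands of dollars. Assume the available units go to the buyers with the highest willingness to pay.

Equilibrium: 1706 - 5p = 2p - 394, so 2100 = 7p and p* = 300, q* = 206.
The ceiling of 243 is below the equilibrium price 300, so it binds.
At p = 243: qd = 1706 - 5·243 = 491 and qs = 2·243 - 394 = 92.
Consumer surplus without the control is ½ · (341.2 - 300) · 206 = 4243.6.
With the ceiling, 92 units are sold at 243 (assume they go to the highest-value buyers). The demand price at q = 92 is 322.8, so CS = ½ · [(341.2 - 243) + (322.8 - 243)] · 92 = 8188.
Change in consumer surplus = 8188 - 4243.6 = 3944.4.

3944.4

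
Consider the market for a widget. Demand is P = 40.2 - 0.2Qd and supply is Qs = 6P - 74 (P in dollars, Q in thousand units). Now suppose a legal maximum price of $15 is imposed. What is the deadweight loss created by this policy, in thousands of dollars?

660

Rearranging demand gives Qd = 201 - 5P. Equilibrium: 201 - 5P = 6P - 74, so 275 = 11P and P* = 25, Q* = 76.
Because the ceiling (15) lies below the market-clearing price, it is binding.
At P = 15: Qd = 201 - 5·15 = 126 and Qs = 6·15 - 74 = 16.
Quantity traded falls to 16. At Q = 16 the demand price is (201 - 16)/5 = 37 and the supply price is (74 + 16)/6 = 15.
Deadweight loss = ½ · (37 - 15) · (76 - 16) = ½ · 22 · 60 = 660.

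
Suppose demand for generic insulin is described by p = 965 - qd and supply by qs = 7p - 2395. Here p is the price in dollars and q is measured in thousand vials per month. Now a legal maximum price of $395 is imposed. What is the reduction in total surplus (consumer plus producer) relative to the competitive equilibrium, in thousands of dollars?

Rearranging demand gives qd = 965 - p. Equilibrium: 965 - p = 7p - 2395, so 3360 = 8p and p* = 420, q* = 545.
Because the ceiling (395) lies below the market-clearing price, it is binding.
At p = 395: qd = 965 - 395 = 570 and qs = 7·395 - 2395 = 370.
Quantity traded falls to 370. At q = 370 the demand price is 965 - 370 = 595 and the supply price is (2395 + 370)/7 = 395.
Deadweight loss = ½ · (595 - 395) · (545 - 370) = ½ · 200 · 175 = 17500.

17500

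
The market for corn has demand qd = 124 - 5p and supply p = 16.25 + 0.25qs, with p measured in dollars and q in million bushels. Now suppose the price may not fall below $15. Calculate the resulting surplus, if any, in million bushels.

Rearranging supply gives qs = 4p - 65. Setting quantity demanded equal to quantity supplied, 124 - 5p = 4p - 65, gives p* = 21 and q* = 19.
Since 15 is below p* = 21, the floor does not bind and the free-market outcome prevails.
Since the control does not bind, there is no surplus.

0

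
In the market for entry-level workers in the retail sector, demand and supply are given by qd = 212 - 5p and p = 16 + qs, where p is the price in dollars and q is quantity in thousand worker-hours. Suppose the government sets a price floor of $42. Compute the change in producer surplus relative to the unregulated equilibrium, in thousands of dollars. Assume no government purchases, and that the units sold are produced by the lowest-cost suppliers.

Rearranging supply gives qs = p - 16. Setting quantity demanded equal to quantity supplied, 212 - 5p = p - 16, gives p* = 38 and q* = 22.
Since 42 > 38, the floor is binding.
At p = 42: qd = 212 - 5·42 = 2 and qs = 42 - 16 = 26.
Producer surplus without the control is ½ · (38 - 16) · 22 = 242.
With the floor, 2 units are sold at 42. The supply price at q = 2 is 18, so PS = ½ · [(42 - 16) + (42 - 18)] · 2 = 50.
Change in producer surplus = 50 - 242 = -192.

-192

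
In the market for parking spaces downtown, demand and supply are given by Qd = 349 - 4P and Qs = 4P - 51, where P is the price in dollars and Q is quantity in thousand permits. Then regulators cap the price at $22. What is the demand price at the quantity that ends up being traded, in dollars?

Equilibrium: 349 - 4P = 4P - 51, so 400 = 8P and P* = 50, Q* = 149.
Since 22 < 50, the ceiling is binding.
At P = 22: Qd = 349 - 4·22 = 261 and Qs = 4·22 - 51 = 37.
Only 37 units reach the market. On the demand curve, the marginal buyer's willingness to pay at Q = 37 is (349 - 37)/4 = 78.

78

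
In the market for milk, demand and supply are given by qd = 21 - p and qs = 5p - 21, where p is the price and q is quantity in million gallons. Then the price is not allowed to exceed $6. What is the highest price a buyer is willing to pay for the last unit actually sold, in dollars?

Equilibrium: 21 - p = 5p - 21, so 42 = 6p and p* = 7, q* = 14.
Because the ceiling (6) lies below the market-clearing price, it is binding.
At p = 6: qd = 21 - 6 = 15 and qs = 5·6 - 21 = 9.
Only 9 units reach the market. On the demand curve, the marginal buyer's willingness to pay at q = 9 is (21 - 9) = 12.

12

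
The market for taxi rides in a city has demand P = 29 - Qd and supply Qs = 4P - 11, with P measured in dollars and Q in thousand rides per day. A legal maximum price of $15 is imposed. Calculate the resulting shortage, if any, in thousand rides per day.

Rearranging demand gives Qd = 29 - P. Setting quantity demanded equal to quantity supplied, 29 - P = 4P - 11, gives P* = 8 and Q* = 21.
The ceiling of 15 is above the equilibrium price 8, so it is not binding; the market clears at P* = 8, Q* = 21.
Since the control does not bind, there is no shortage.

0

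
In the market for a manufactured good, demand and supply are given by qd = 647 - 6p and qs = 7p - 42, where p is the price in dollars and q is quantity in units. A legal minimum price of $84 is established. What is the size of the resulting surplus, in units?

Equilibrium: 647 - 6p = 7p - 42, so 689 = 13p and p* = 53, q* = 329.
Since 84 > 53, the floor is binding.
At p = 84: qd = 647 - 6·84 = 143 and qs = 7·84 - 42 = 546.
Surplus = qs - qd = 546 - 143 = 403.

403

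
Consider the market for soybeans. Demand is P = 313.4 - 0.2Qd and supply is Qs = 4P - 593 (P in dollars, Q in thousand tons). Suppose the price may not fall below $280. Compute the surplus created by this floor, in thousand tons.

Rearranging demand gives Qd = 1567 - 5P. In a free market, 1567 - 5P = 4P - 593 gives the equilibrium P* = 240, Q* = 367.
Because the floor (280) lies above the market-clearing price, it is binding.
At P = 280: Qd = 1567 - 5·280 = 167 and Qs = 4·280 - 593 = 527.
Surplus = Qs - Qd = 527 - 167 = 360.

360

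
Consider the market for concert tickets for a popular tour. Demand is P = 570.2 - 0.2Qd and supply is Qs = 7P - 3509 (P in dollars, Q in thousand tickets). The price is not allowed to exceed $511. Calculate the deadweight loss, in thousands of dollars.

Rearranging demand gives Qd = 2851 - 5P. Equilibrium: 2851 - 5P = 7P - 3509, so 6360 = 12P and P* = 530, Q* = 201.
Since 511 < 530, the ceiling is binding.
At P = 511: Qd = 2851 - 5·511 = 296 and Qs = 7·511 - 3509 = 68.
Quantity traded falls to 68. At Q = 68 the demand price is (2851 - 68)/5 = 556.6 and the supply price is (3509 + 68)/7 = 511.
Deadweight loss = ½ · (556.6 - 511) · (201 - 68) = ½ · 45.6 · 133 = 3032.4.

3032.4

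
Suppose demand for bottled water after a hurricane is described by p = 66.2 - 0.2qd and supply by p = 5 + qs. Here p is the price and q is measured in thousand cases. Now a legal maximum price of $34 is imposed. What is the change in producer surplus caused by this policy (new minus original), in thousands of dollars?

-880

Rearranging demand gives qd = 331 - 5p; rearranging supply gives qs = p - 5. Equilibrium: 331 - 5p = p - 5, so 336 = 6p and p* = 56, q* = 51.
Because the ceiling (34) lies below the market-clearing price, it is binding.
At p = 34: qd = 331 - 5·34 = 161 and qs = 34 - 5 = 29.
Producer surplus without the control is ½ · (56 - 5) · 51 = 1300.5.
With the ceiling, producers sell 29 units at 34, so PS = ½ · (34 - 5) · 29 = 420.5.
Change in producer surplus = 420.5 - 1300.5 = -880.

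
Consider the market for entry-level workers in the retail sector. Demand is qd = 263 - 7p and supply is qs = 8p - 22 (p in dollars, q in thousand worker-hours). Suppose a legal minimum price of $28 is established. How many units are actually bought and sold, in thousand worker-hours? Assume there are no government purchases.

67

Without the control the market clears where 263 - 7p = 8p - 22, i.e. p* = 19 and q* = 130.
Since 28 > 19, the floor is binding.
At p = 28: qd = 263 - 7·28 = 67 and qs = 8·28 - 22 = 202.
The quantity actually transacted is the short side, demand: 67.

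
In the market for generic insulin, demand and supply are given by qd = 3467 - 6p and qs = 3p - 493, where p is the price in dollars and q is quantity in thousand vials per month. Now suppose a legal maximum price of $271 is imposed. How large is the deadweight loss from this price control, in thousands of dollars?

Equilibrium: 3467 - 6p = 3p - 493, so 3960 = 9p and p* = 440, q* = 827.
The ceiling of 271 is below the equilibrium price 440, so it binds.
At p = 271: qd = 3467 - 6·271 = 1841 and qs = 3·271 - 493 = 320.
Quantity traded falls to 320. At q = 320 the demand price is (3467 - 320)/6 = 524.5 and the supply price is (493 + 320)/3 = 271.
Deadweight loss = ½ · (524.5 - 271) · (827 - 320) = ½ · 253.5 · 507 = 64262.25.

64262.25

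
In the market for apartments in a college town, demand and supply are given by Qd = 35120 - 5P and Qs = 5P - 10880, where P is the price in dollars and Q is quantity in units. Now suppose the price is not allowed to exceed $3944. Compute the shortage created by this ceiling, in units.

6560

Without the control the market clears where 35120 - 5P = 5P - 10880, i.e. P* = 4600 and Q* = 12120.
Since 3944 < 4600, the ceiling is binding.
At P = 3944: Qd = 35120 - 5·3944 = 15400 and Qs = 5·3944 - 10880 = 8840.
Shortage = Qd - Qs = 15400 - 8840 = 6560.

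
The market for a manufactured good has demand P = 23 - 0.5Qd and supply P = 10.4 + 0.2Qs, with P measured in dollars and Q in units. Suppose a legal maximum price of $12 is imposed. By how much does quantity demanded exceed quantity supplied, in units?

Rearranging demand gives Qd = 46 - 2P; rearranging supply gives Qs = 5P - 52. Setting quantity demanded equal to quantity supplied, 46 - 2P = 5P - 52, gives P* = 14 and Q* = 18.
The ceiling of 12 is below the equilibrium price 14, so it binds.
At P = 12: Qd = 46 - 2·12 = 22 and Qs = 5·12 - 52 = 8.
Shortage = Qd - Qs = 22 - 8 = 14.

14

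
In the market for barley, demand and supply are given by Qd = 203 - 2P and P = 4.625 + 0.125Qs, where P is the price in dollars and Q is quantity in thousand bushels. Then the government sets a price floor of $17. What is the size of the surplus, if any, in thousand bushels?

Rearranging supply gives Qs = 8P - 37. Equilibrium: 203 - 2P = 8P - 37, so 240 = 10P and P* = 24, Q* = 155.
The floor of 17 is below the equilibrium price 24, so it is not binding; the market clears at P* = 24, Q* = 155.
Since the control does not bind, there is no surplus.

0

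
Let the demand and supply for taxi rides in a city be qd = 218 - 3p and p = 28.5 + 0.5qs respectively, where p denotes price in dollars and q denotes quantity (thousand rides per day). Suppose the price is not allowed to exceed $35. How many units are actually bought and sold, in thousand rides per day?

13

Rearranging supply gives qs = 2p - 57. Setting quantity demanded equal to quantity supplied, 218 - 3p = 2p - 57, gives p* = 55 and q* = 53.
Since 35 < 55, the ceiling is binding.
At p = 35: qd = 218 - 3·35 = 113 and qs = 2·35 - 57 = 13.
The quantity actually transacted is the short side, supply: 13.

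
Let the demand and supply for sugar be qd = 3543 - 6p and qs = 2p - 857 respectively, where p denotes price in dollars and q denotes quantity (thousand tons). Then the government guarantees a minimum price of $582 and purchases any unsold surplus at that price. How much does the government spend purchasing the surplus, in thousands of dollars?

148992

In a free market, 3543 - 6p = 2p - 857 gives the equilibrium p* = 550, q* = 243.
The floor of 582 is above the equilibrium price 550, so it binds.
At p = 582: qd = 3543 - 6·582 = 51 and qs = 2·582 - 857 = 307.
Surplus = qs - qd = 256.
Government expenditure = surplus × support price = 256 × 582 = 148992.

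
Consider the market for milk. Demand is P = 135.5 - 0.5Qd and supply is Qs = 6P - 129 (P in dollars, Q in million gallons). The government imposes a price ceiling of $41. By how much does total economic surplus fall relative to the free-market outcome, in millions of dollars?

972

Rearranging demand gives Qd = 271 - 2P. In a free market, 271 - 2P = 6P - 129 gives the equilibrium P* = 50, Q* = 171.
The ceiling of 41 is below the equilibrium price 50, so it binds.
At P = 41: Qd = 271 - 2·41 = 189 and Qs = 6·41 - 129 = 117.
Quantity traded falls to 117. At Q = 117 the demand price is (271 - 117)/2 = 77 and the supply price is (129 + 117)/6 = 41.
Deadweight loss = ½ · (77 - 41) · (171 - 117) = ½ · 36 · 54 = 972.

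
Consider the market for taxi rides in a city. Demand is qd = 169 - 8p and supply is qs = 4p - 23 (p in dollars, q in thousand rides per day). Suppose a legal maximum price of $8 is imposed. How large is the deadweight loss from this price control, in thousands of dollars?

Without the control the market clears where 169 - 8p = 4p - 23, i.e. p* = 16 and q* = 41.
Because the ceiling (8) lies below the market-clearing price, it is binding.
At p = 8: qd = 169 - 8·8 = 105 and qs = 4·8 - 23 = 9.
Quantity traded falls to 9. At q = 9 the demand price is (169 - 9)/8 = 20 and the supply price is (23 + 9)/4 = 8.
Deadweight loss = ½ · (20 - 8) · (41 - 9) = ½ · 12 · 32 = 192.

192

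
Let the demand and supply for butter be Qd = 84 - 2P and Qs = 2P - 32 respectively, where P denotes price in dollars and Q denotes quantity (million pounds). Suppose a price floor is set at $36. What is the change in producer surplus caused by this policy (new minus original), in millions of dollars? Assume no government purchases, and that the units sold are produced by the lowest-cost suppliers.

Without the control the market clears where 84 - 2P = 2P - 32, i.e. P* = 29 and Q* = 26.
Because the floor (36) lies above the market-clearing price, it is binding.
At P = 36: Qd = 84 - 2·36 = 12 and Qs = 2·36 - 32 = 40.
Producer surplus without the control is ½ · (29 - 16) · 26 = 169.
With the floor, 12 units are sold at 36. The supply price at Q = 12 is 22, so PS = ½ · [(36 - 16) + (36 - 22)] · 12 = 204.
Change in producer surplus = 204 - 169 = 35.

35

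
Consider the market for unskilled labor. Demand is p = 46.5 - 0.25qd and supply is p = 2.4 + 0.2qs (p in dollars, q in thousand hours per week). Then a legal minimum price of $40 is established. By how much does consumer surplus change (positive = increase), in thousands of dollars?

-1116

Rearranging demand gives qd = 186 - 4p; rearranging supply gives qs = 5p - 12. Setting quantity demanded equal to quantity supplied, 186 - 4p = 5p - 12, gives p* = 22 and q* = 98.
The floor of 40 is above the equilibrium price 22, so it binds.
At p = 40: qd = 186 - 4·40 = 26 and qs = 5·40 - 12 = 188.
Consumer surplus without the control is ½ · (46.5 - 22) · 98 = 1200.5.
With the floor, consumers buy 26 units at 40, so CS = ½ · (46.5 - 40) · 26 = 84.5.
Change in consumer surplus = 84.5 - 1200.5 = -1116.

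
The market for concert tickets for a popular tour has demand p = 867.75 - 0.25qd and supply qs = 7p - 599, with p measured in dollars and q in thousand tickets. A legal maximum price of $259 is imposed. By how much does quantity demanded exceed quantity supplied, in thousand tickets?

1221

Rearranging demand gives qd = 3471 - 4p. In a free market, 3471 - 4p = 7p - 599 gives the equilibrium p* = 370, q* = 1991.
Because the ceiling (259) lies below the market-clearing price, it is binding.
At p = 259: qd = 3471 - 4·259 = 2435 and qs = 7·259 - 599 = 1214.
Shortage = qd - qs = 2435 - 1214 = 1221.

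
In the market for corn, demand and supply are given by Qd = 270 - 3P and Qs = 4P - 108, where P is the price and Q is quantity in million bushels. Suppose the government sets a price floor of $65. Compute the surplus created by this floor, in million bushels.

Without the control the market clears where 270 - 3P = 4P - 108, i.e. P* = 54 and Q* = 108.
The floor of 65 is above the equilibrium price 54, so it binds.
At P = 65: Qd = 270 - 3·65 = 75 and Qs = 4·65 - 108 = 152.
Surplus = Qs - Qd = 152 - 75 = 77.

77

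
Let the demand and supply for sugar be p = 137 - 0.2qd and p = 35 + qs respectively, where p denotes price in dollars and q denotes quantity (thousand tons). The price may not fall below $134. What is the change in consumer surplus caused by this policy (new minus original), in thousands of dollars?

Rearranging demand gives qd = 685 - 5p; rearranging supply gives qs = p - 35. Without the control the market clears where 685 - 5p = p - 35, i.e. p* = 120 and q* = 85.
Because the floor (134) lies above the market-clearing price, it is binding.
At p = 134: qd = 685 - 5·134 = 15 and qs = 134 - 35 = 99.
Consumer surplus without the control is ½ · (137 - 120) · 85 = 722.5.
With the floor, consumers buy 15 units at 134, so CS = ½ · (137 - 134) · 15 = 22.5.
Change in consumer surplus = 22.5 - 722.5 = -700.

-700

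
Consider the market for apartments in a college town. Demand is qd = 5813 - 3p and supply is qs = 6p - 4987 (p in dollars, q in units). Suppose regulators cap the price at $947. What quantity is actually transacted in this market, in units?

In a free market, 5813 - 3p = 6p - 4987 gives the equilibrium p* = 1200, q* = 2213.
Since 947 < 1200, the ceiling is binding.
At p = 947: qd = 5813 - 3·947 = 2972 and qs = 6·947 - 4987 = 695.
The quantity actually transacted is the short side, supply: 695.

695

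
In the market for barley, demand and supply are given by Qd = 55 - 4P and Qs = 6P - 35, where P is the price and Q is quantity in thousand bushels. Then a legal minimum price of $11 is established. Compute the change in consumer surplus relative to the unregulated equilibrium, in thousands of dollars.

-30

Setting quantity demanded equal to quantity supplied, 55 - 4P = 6P - 35, gives P* = 9 and Q* = 19.
The floor of 11 is above the equilibrium price 9, so it binds.
At P = 11: Qd = 55 - 4·11 = 11 and Qs = 6·11 - 35 = 31.
Consumer surplus without the control is ½ · (13.75 - 9) · 19 = 45.125.
With the floor, consumers buy 11 units at 11, so CS = ½ · (13.75 - 11) · 11 = 15.125.
Change in consumer surplus = 15.125 - 45.125 = -30.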